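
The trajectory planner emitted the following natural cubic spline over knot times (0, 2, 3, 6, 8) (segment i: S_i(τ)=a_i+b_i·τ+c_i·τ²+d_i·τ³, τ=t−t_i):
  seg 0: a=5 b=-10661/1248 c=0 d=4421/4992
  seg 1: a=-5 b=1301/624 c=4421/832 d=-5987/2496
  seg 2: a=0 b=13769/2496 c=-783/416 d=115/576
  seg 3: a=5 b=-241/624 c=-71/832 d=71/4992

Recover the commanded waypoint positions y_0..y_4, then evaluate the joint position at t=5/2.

y_0 = S_0(0) = a_0 = 5
y_1 = S_1(0) = a_1 = -5
y_2 = S_2(0) = a_2 = 0
y_3 = S_3(0) = a_3 = 5
y_4 = S_3(2) = 4
t_q=5/2 is in segment 1 (τ=1/2); S_1(τ)=-19495/6656

y_0=5 y_1=-5 y_2=0 y_3=5 y_4=4
S(5/2) = -19495/6656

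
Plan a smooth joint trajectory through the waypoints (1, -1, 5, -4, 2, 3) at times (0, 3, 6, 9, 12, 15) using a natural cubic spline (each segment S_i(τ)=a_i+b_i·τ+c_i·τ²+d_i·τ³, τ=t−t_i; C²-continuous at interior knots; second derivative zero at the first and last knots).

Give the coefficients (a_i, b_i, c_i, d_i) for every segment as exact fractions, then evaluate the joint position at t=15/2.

Δ: Δ0=-2/3, Δ1=2, Δ2=-3, Δ3=2, Δ4=1/3
row 1: diag=12, rhs=16; c'=1/4, d'=4/3
row 2: denom=12−3·1/4=45/4; d'=(-30−3·4/3)/(45/4)=-136/45
row 3: denom=12−3·4/15=56/5; d'=(30−3·-136/45)/(56/5)=293/84
row 4: denom=12−3·15/56=627/56; d'=(-10−3·293/84)/(627/56)=-382/209
back: M4=-382/209
back: M3=293/84−15/56·-382/209=2494/627
back: M2=-136/45−4/15·2494/627=-2560/627
back: M1=4/3−1/4·-2560/627=492/209
M: M0=0, M1=492/209, M2=-2560/627, M3=2494/627, M4=-382/209, M5=0
seg 0: a=1, c=M0/2=0, d=(M1−M0)/(6·3)=82/627, b=Δ0−h0·(2M0+M1)/6=-1156/627
seg 1: a=-1, c=M1/2=246/209, d=(M2−M1)/(6·3)=-2018/5643, b=Δ1−h1·(2M1+M2)/6=1058/627
seg 2: a=5, c=M2/2=-1280/627, d=(M3−M2)/(6·3)=133/297, b=Δ2−h2·(2M2+M3)/6=-568/627
seg 3: a=-4, c=M3/2=1247/627, d=(M4−M3)/(6·3)=-1820/5643, b=Δ3−h3·(2M3+M4)/6=-667/627
seg 4: a=2, c=M4/2=-191/209, d=(M5−M4)/(6·3)=191/1881, b=Δ4−h4·(2M4+M5)/6=1355/627
t_q=15/2 → seg 2, τ=3/2; S=5+-568/627·τ+-1280/627·τ²+133/297·τ³=85/152

  seg 0: a=1 b=-1156/627 c=0 d=82/627
  seg 1: a=-1 b=1058/627 c=246/209 d=-2018/5643
  seg 2: a=5 b=-568/627 c=-1280/627 d=133/297
  seg 3: a=-4 b=-667/627 c=1247/627 d=-1820/5643
  seg 4: a=2 b=1355/627 c=-191/209 d=191/1881
S(15/2) = 85/152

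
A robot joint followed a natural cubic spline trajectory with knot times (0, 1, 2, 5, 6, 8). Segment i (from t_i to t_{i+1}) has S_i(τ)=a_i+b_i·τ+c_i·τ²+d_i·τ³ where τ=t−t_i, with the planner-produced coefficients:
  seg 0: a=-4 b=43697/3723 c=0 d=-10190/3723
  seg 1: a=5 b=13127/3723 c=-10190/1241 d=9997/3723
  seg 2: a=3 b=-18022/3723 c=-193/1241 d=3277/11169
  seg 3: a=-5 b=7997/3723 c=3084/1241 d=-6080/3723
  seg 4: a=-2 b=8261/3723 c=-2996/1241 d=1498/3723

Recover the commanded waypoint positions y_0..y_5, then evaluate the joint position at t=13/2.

y_0 = S_0(0) = a_0 = -4
y_1 = S_1(0) = a_1 = 5
y_2 = S_2(0) = a_2 = 3
y_3 = S_3(0) = a_3 = -5
y_4 = S_4(0) = a_4 = -2
y_5 = S_4(2) = -4
t_q=13/2 is in segment 4 (τ=1/2); S_4(τ)=-7167/4964

y_0=-4 y_1=5 y_2=3 y_3=-5 y_4=-2 y_5=-4
S(13/2) = -7167/4964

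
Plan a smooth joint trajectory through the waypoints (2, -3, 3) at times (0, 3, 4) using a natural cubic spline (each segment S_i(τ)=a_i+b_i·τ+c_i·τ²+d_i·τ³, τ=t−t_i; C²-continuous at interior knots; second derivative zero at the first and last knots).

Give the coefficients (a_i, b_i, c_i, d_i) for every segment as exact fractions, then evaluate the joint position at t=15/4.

  seg 0: a=2 b=-109/24 c=0 d=23/72
  seg 1: a=-3 b=49/12 c=23/8 d=-23/24
S(15/4) = 653/512

Δ: Δ0=-5/3, Δ1=6
row 1: diag=8, rhs=46; c'=1/8, d'=23/4
back: M1=23/4
M: M0=0, M1=23/4, M2=0
seg 0: a=2, c=M0/2=0, d=(M1−M0)/(6·3)=23/72, b=Δ0−h0·(2M0+M1)/6=-109/24
seg 1: a=-3, c=M1/2=23/8, d=(M2−M1)/(6·1)=-23/24, b=Δ1−h1·(2M1+M2)/6=49/12
t_q=15/4 → seg 1, τ=3/4; S=-3+49/12·τ+23/8·τ²+-23/24·τ³=653/512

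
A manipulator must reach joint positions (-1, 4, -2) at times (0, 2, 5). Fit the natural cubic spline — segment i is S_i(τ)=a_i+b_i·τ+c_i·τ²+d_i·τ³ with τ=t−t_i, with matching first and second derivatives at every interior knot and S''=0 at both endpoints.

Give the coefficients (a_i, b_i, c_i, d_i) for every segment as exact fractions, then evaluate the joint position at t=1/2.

  seg 0: a=-1 b=17/5 c=0 d=-9/40
  seg 1: a=4 b=7/10 c=-27/20 d=3/20
S(1/2) = 43/64

Δ: Δ0=5/2, Δ1=-2
row 1: diag=10, rhs=-27; c'=3/10, d'=-27/10
back: M1=-27/10
M: M0=0, M1=-27/10, M2=0
seg 0: a=-1, c=M0/2=0, d=(M1−M0)/(6·2)=-9/40, b=Δ0−h0·(2M0+M1)/6=17/5
seg 1: a=4, c=M1/2=-27/20, d=(M2−M1)/(6·3)=3/20, b=Δ1−h1·(2M1+M2)/6=7/10
t_q=1/2 → seg 0, τ=1/2; S=-1+17/5·τ+0·τ²+-9/40·τ³=43/64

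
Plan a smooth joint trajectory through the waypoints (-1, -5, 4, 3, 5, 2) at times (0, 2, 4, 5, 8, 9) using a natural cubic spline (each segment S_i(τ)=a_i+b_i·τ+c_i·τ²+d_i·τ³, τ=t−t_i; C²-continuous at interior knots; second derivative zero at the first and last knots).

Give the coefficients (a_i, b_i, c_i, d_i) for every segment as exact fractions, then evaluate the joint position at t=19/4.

  seg 0: a=-1 b=-7654/1767 c=0 d=1030/1767
  seg 1: a=-5 b=4706/1767 c=2060/589 d=-18229/14136
  seg 2: a=4 b=4165/3534 c=-9989/2356 d=14569/7068
  seg 3: a=3 b=-7897/7068 c=1145/589 d=-3179/7068
  seg 4: a=5 b=-5645/3534 c=-4957/2356 d=4957/7068
S(19/4) = 507933/150784

Δ: Δ0=-2, Δ1=9/2, Δ2=-1, Δ3=2/3, Δ4=-3
row 1: diag=8, rhs=39; c'=1/4, d'=39/8
row 2: denom=6−2·1/4=11/2; d'=(-33−2·39/8)/(11/2)=-171/22
row 3: denom=8−1·2/11=86/11; d'=(10−1·-171/22)/(86/11)=391/172
row 4: denom=8−3·33/86=589/86; d'=(-22−3·391/172)/(589/86)=-4957/1178
back: M4=-4957/1178
back: M3=391/172−33/86·-4957/1178=2290/589
back: M2=-171/22−2/11·2290/589=-9989/1178
back: M1=39/8−1/4·-9989/1178=4120/589
M: M0=0, M1=4120/589, M2=-9989/1178, M3=2290/589, M4=-4957/1178, M5=0
seg 0: a=-1, c=M0/2=0, d=(M1−M0)/(6·2)=1030/1767, b=Δ0−h0·(2M0+M1)/6=-7654/1767
seg 1: a=-5, c=M1/2=2060/589, d=(M2−M1)/(6·2)=-18229/14136, b=Δ1−h1·(2M1+M2)/6=4706/1767
seg 2: a=4, c=M2/2=-9989/2356, d=(M3−M2)/(6·1)=14569/7068, b=Δ2−h2·(2M2+M3)/6=4165/3534
seg 3: a=3, c=M3/2=1145/589, d=(M4−M3)/(6·3)=-3179/7068, b=Δ3−h3·(2M3+M4)/6=-7897/7068
seg 4: a=5, c=M4/2=-4957/2356, d=(M5−M4)/(6·1)=4957/7068, b=Δ4−h4·(2M4+M5)/6=-5645/3534
t_q=19/4 → seg 2, τ=3/4; S=4+4165/3534·τ+-9989/2356·τ²+14569/7068·τ³=507933/150784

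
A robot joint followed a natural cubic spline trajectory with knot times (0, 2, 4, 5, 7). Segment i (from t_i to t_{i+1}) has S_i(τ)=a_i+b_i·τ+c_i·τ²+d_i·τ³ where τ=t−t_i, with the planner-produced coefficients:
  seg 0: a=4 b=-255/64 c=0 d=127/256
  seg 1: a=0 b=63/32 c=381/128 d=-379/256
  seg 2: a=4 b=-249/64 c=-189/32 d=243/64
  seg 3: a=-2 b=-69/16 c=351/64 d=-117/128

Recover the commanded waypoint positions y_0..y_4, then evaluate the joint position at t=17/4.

y_0=4 y_1=0 y_2=4 y_3=-2 y_4=4
S(17/4) = 11131/4096

y_0 = S_0(0) = a_0 = 4
y_1 = S_1(0) = a_1 = 0
y_2 = S_2(0) = a_2 = 4
y_3 = S_3(0) = a_3 = -2
y_4 = S_3(2) = 4
t_q=17/4 is in segment 2 (τ=1/4); S_2(τ)=11131/4096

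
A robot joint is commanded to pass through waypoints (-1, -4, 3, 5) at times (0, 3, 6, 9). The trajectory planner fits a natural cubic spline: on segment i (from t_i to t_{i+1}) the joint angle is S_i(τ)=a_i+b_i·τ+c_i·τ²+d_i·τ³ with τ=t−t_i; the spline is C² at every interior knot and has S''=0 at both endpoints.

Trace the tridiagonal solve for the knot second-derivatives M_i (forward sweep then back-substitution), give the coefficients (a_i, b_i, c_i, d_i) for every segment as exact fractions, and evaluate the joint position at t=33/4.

Δ: Δ0=-1, Δ1=7/3, Δ2=2/3
row 1: diag=12, rhs=20; c'=1/4, d'=5/3
row 2: denom=12−3·1/4=45/4; d'=(-10−3·5/3)/(45/4)=-4/3
back: M2=-4/3
back: M1=5/3−1/4·-4/3=2
M: M0=0, M1=2, M2=-4/3, M3=0
seg 0: a=-1, c=M0/2=0, d=(M1−M0)/(6·3)=1/9, b=Δ0−h0·(2M0+M1)/6=-2
seg 1: a=-4, c=M1/2=1, d=(M2−M1)/(6·3)=-5/27, b=Δ1−h1·(2M1+M2)/6=1
seg 2: a=3, c=M2/2=-2/3, d=(M3−M2)/(6·3)=2/27, b=Δ2−h2·(2M2+M3)/6=2
t_q=33/4 → seg 2, τ=9/4; S=3+2·τ+-2/3·τ²+2/27·τ³=159/32

  seg 0: a=-1 b=-2 c=0 d=1/9
  seg 1: a=-4 b=1 c=1 d=-5/27
  seg 2: a=3 b=2 c=-2/3 d=2/27
S(33/4) = 159/32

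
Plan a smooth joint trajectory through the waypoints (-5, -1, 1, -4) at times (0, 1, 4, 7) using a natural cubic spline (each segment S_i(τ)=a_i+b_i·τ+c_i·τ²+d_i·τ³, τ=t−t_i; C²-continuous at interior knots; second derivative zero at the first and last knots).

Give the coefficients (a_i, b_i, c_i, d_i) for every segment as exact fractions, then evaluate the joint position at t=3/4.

  seg 0: a=-5 b=127/29 c=0 d=-11/29
  seg 1: a=-1 b=94/29 c=-33/29 d=73/783
  seg 2: a=1 b=-31/29 c=-26/87 d=26/783
S(3/4) = -3481/1856

Δ: Δ0=4, Δ1=2/3, Δ2=-5/3
row 1: diag=8, rhs=-20; c'=3/8, d'=-5/2
row 2: denom=12−3·3/8=87/8; d'=(-14−3·-5/2)/(87/8)=-52/87
back: M2=-52/87
back: M1=-5/2−3/8·-52/87=-66/29
M: M0=0, M1=-66/29, M2=-52/87, M3=0
seg 0: a=-5, c=M0/2=0, d=(M1−M0)/(6·1)=-11/29, b=Δ0−h0·(2M0+M1)/6=127/29
seg 1: a=-1, c=M1/2=-33/29, d=(M2−M1)/(6·3)=73/783, b=Δ1−h1·(2M1+M2)/6=94/29
seg 2: a=1, c=M2/2=-26/87, d=(M3−M2)/(6·3)=26/783, b=Δ2−h2·(2M2+M3)/6=-31/29
t_q=3/4 → seg 0, τ=3/4; S=-5+127/29·τ+0·τ²+-11/29·τ³=-3481/1856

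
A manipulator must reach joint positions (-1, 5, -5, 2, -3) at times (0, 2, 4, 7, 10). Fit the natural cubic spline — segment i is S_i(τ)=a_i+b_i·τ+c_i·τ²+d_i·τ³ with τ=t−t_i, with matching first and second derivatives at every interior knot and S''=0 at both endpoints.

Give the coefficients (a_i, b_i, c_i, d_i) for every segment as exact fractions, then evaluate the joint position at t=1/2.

  seg 0: a=-1 b=587/105 c=0 d=-68/105
  seg 1: a=5 b=-229/105 c=-136/35 d=26/21
  seg 2: a=-5 b=-43/15 c=124/35 d=-38/63
  seg 3: a=2 b=221/105 c=-66/35 d=22/105
S(1/2) = 12/7

Δ: Δ0=3, Δ1=-5, Δ2=7/3, Δ3=-5/3
row 1: diag=8, rhs=-48; c'=1/4, d'=-6
row 2: denom=10−2·1/4=19/2; d'=(44−2·-6)/(19/2)=112/19
row 3: denom=12−3·6/19=210/19; d'=(-24−3·112/19)/(210/19)=-132/35
back: M3=-132/35
back: M2=112/19−6/19·-132/35=248/35
back: M1=-6−1/4·248/35=-272/35
M: M0=0, M1=-272/35, M2=248/35, M3=-132/35, M4=0
seg 0: a=-1, c=M0/2=0, d=(M1−M0)/(6·2)=-68/105, b=Δ0−h0·(2M0+M1)/6=587/105
seg 1: a=5, c=M1/2=-136/35, d=(M2−M1)/(6·2)=26/21, b=Δ1−h1·(2M1+M2)/6=-229/105
seg 2: a=-5, c=M2/2=124/35, d=(M3−M2)/(6·3)=-38/63, b=Δ2−h2·(2M2+M3)/6=-43/15
seg 3: a=2, c=M3/2=-66/35, d=(M4−M3)/(6·3)=22/105, b=Δ3−h3·(2M3+M4)/6=221/105
t_q=1/2 → seg 0, τ=1/2; S=-1+587/105·τ+0·τ²+-68/105·τ³=12/7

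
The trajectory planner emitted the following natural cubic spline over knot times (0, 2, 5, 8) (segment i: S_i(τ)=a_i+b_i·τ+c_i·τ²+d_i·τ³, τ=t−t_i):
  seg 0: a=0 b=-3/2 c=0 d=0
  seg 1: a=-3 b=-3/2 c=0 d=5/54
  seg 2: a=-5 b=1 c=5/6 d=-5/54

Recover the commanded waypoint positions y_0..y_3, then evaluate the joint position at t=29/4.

y_0=0 y_1=-3 y_2=-5 y_3=3
S(29/4) = 53/128

y_0 = S_0(0) = a_0 = 0
y_1 = S_1(0) = a_1 = -3
y_2 = S_2(0) = a_2 = -5
y_3 = S_2(3) = 3
t_q=29/4 is in segment 2 (τ=9/4); S_2(τ)=53/128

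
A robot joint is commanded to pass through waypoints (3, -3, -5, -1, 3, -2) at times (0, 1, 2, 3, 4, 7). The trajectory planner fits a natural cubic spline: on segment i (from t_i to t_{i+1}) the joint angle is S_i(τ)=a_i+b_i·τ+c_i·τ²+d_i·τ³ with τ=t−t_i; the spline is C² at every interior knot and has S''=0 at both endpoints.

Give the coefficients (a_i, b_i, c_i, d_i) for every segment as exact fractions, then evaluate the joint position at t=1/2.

  seg 0: a=3 b=-8645/1299 c=0 d=851/1299
  seg 1: a=-3 b=-6092/1299 c=851/433 d=941/1299
  seg 2: a=-5 b=1837/1299 c=1792/433 d=-2017/1299
  seg 3: a=-1 b=6538/1299 c=-225/433 d=-667/1299
  seg 4: a=3 b=3187/1299 c=-892/433 d=892/3897
S(1/2) = -851/3464

Δ: Δ0=-6, Δ1=-2, Δ2=4, Δ3=4, Δ4=-5/3
row 1: diag=4, rhs=24; c'=1/4, d'=6
row 2: denom=4−1·1/4=15/4; d'=(36−1·6)/(15/4)=8
row 3: denom=4−1·4/15=56/15; d'=(0−1·8)/(56/15)=-15/7
row 4: denom=8−1·15/56=433/56; d'=(-34−1·-15/7)/(433/56)=-1784/433
back: M4=-1784/433
back: M3=-15/7−15/56·-1784/433=-450/433
back: M2=8−4/15·-450/433=3584/433
back: M1=6−1/4·3584/433=1702/433
M: M0=0, M1=1702/433, M2=3584/433, M3=-450/433, M4=-1784/433, M5=0
seg 0: a=3, c=M0/2=0, d=(M1−M0)/(6·1)=851/1299, b=Δ0−h0·(2M0+M1)/6=-8645/1299
seg 1: a=-3, c=M1/2=851/433, d=(M2−M1)/(6·1)=941/1299, b=Δ1−h1·(2M1+M2)/6=-6092/1299
seg 2: a=-5, c=M2/2=1792/433, d=(M3−M2)/(6·1)=-2017/1299, b=Δ2−h2·(2M2+M3)/6=1837/1299
seg 3: a=-1, c=M3/2=-225/433, d=(M4−M3)/(6·1)=-667/1299, b=Δ3−h3·(2M3+M4)/6=6538/1299
seg 4: a=3, c=M4/2=-892/433, d=(M5−M4)/(6·3)=892/3897, b=Δ4−h4·(2M4+M5)/6=3187/1299
t_q=1/2 → seg 0, τ=1/2; S=3+-8645/1299·τ+0·τ²+851/1299·τ³=-851/3464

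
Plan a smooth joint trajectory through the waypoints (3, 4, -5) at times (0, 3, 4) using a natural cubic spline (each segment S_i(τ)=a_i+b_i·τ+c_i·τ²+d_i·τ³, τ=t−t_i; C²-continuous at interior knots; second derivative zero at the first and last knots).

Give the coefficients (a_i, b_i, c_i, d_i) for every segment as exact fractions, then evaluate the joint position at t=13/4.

  seg 0: a=3 b=23/6 c=0 d=-7/18
  seg 1: a=4 b=-20/3 c=-7/2 d=7/6
S(13/4) = 273/128

Δ: Δ0=1/3, Δ1=-9
row 1: diag=8, rhs=-56; c'=1/8, d'=-7
back: M1=-7
M: M0=0, M1=-7, M2=0
seg 0: a=3, c=M0/2=0, d=(M1−M0)/(6·3)=-7/18, b=Δ0−h0·(2M0+M1)/6=23/6
seg 1: a=4, c=M1/2=-7/2, d=(M2−M1)/(6·1)=7/6, b=Δ1−h1·(2M1+M2)/6=-20/3
t_q=13/4 → seg 1, τ=1/4; S=4+-20/3·τ+-7/2·τ²+7/6·τ³=273/128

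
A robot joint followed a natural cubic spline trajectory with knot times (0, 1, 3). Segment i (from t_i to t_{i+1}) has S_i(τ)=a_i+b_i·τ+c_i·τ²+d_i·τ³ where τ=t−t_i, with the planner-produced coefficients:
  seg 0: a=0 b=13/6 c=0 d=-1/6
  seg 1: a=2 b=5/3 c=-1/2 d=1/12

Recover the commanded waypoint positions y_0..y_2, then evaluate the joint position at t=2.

y_0=0 y_1=2 y_2=4
S(2) = 13/4

y_0 = S_0(0) = a_0 = 0
y_1 = S_1(0) = a_1 = 2
y_2 = S_1(2) = 4
t_q=2 is in segment 1 (τ=1); S_1(τ)=13/4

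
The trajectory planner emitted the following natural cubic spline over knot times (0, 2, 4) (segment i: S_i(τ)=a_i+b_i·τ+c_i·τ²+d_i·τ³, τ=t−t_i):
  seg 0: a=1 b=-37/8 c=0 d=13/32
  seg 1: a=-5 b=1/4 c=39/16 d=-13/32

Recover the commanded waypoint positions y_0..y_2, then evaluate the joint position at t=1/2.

y_0 = S_0(0) = a_0 = 1
y_1 = S_1(0) = a_1 = -5
y_2 = S_1(2) = 2
t_q=1/2 is in segment 0 (τ=1/2); S_0(τ)=-323/256

y_0=1 y_1=-5 y_2=2
S(1/2) = -323/256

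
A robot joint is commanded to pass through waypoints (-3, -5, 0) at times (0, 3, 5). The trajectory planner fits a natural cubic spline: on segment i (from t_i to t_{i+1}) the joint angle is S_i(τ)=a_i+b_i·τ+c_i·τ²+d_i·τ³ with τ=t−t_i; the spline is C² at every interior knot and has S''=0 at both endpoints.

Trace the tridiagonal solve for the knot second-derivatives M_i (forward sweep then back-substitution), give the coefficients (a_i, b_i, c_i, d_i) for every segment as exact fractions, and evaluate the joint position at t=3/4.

  seg 0: a=-3 b=-97/60 c=0 d=19/180
  seg 1: a=-5 b=37/30 c=19/20 d=-19/120
S(3/4) = -1067/256

Δ: Δ0=-2/3, Δ1=5/2
row 1: diag=10, rhs=19; c'=1/5, d'=19/10
back: M1=19/10
M: M0=0, M1=19/10, M2=0
seg 0: a=-3, c=M0/2=0, d=(M1−M0)/(6·3)=19/180, b=Δ0−h0·(2M0+M1)/6=-97/60
seg 1: a=-5, c=M1/2=19/20, d=(M2−M1)/(6·2)=-19/120, b=Δ1−h1·(2M1+M2)/6=37/30
t_q=3/4 → seg 0, τ=3/4; S=-3+-97/60·τ+0·τ²+19/180·τ³=-1067/256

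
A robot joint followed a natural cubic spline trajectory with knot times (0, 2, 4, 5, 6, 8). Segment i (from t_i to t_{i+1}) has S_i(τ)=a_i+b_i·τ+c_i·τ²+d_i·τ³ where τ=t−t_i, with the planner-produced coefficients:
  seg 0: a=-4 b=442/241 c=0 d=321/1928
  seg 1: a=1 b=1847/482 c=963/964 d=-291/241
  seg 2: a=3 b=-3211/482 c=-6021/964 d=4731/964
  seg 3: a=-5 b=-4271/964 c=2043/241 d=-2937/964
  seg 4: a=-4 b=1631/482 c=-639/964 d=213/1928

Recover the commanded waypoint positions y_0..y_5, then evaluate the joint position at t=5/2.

y_0 = S_0(0) = a_0 = -4
y_1 = S_1(0) = a_1 = 1
y_2 = S_2(0) = a_2 = 3
y_3 = S_3(0) = a_3 = -5
y_4 = S_4(0) = a_4 = -4
y_5 = S_4(2) = 1
t_q=5/2 is in segment 1 (τ=1/2); S_1(τ)=11625/3856

y_0=-4 y_1=1 y_2=3 y_3=-5 y_4=-4 y_5=1
S(5/2) = 11625/3856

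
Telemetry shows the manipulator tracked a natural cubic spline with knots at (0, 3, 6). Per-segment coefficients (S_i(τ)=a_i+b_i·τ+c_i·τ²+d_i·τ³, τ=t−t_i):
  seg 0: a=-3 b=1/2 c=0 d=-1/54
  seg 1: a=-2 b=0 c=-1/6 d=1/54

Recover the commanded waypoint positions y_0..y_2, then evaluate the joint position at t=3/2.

y_0 = S_0(0) = a_0 = -3
y_1 = S_1(0) = a_1 = -2
y_2 = S_1(3) = -3
t_q=3/2 is in segment 0 (τ=3/2); S_0(τ)=-37/16

y_0=-3 y_1=-2 y_2=-3
S(3/2) = -37/16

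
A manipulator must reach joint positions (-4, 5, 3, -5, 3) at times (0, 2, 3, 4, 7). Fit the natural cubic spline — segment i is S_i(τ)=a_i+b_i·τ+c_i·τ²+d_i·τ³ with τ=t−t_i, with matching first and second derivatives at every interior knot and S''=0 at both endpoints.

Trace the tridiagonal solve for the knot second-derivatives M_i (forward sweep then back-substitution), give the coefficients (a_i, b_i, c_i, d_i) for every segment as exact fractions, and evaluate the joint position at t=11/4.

Δ: Δ0=9/2, Δ1=-2, Δ2=-8, Δ3=8/3
row 1: diag=6, rhs=-39; c'=1/6, d'=-13/2
row 2: denom=4−1·1/6=23/6; d'=(-36−1·-13/2)/(23/6)=-177/23
row 3: denom=8−1·6/23=178/23; d'=(64−1·-177/23)/(178/23)=1649/178
back: M3=1649/178
back: M2=-177/23−6/23·1649/178=-900/89
back: M1=-13/2−1/6·-900/89=-857/178
M: M0=0, M1=-857/178, M2=-900/89, M3=1649/178, M4=0
seg 0: a=-4, c=M0/2=0, d=(M1−M0)/(6·2)=-857/2136, b=Δ0−h0·(2M0+M1)/6=1630/267
seg 1: a=5, c=M1/2=-857/356, d=(M2−M1)/(6·1)=-943/1068, b=Δ1−h1·(2M1+M2)/6=689/534
seg 2: a=3, c=M2/2=-450/89, d=(M3−M2)/(6·1)=3449/1068, b=Δ2−h2·(2M2+M3)/6=-6593/1068
seg 3: a=-5, c=M3/2=1649/356, d=(M4−M3)/(6·3)=-1649/3204, b=Δ3−h3·(2M3+M4)/6=-3523/534
t_q=11/4 → seg 1, τ=3/4; S=5+689/534·τ+-857/356·τ²+-943/1068·τ³=96629/22784

  seg 0: a=-4 b=1630/267 c=0 d=-857/2136
  seg 1: a=5 b=689/534 c=-857/356 d=-943/1068
  seg 2: a=3 b=-6593/1068 c=-450/89 d=3449/1068
  seg 3: a=-5 b=-3523/534 c=1649/356 d=-1649/3204
S(11/4) = 96629/22784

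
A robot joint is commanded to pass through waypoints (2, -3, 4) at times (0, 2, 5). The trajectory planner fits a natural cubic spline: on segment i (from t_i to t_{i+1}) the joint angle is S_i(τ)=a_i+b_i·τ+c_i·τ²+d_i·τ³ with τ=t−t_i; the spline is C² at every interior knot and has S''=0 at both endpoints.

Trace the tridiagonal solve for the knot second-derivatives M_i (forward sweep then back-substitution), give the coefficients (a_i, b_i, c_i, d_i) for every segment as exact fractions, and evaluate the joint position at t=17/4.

  seg 0: a=2 b=-52/15 c=0 d=29/120
  seg 1: a=-3 b=-17/30 c=29/20 d=-29/180
S(17/4) = 315/256

Δ: Δ0=-5/2, Δ1=7/3
row 1: diag=10, rhs=29; c'=3/10, d'=29/10
back: M1=29/10
M: M0=0, M1=29/10, M2=0
seg 0: a=2, c=M0/2=0, d=(M1−M0)/(6·2)=29/120, b=Δ0−h0·(2M0+M1)/6=-52/15
seg 1: a=-3, c=M1/2=29/20, d=(M2−M1)/(6·3)=-29/180, b=Δ1−h1·(2M1+M2)/6=-17/30
t_q=17/4 → seg 1, τ=9/4; S=-3+-17/30·τ+29/20·τ²+-29/180·τ³=315/256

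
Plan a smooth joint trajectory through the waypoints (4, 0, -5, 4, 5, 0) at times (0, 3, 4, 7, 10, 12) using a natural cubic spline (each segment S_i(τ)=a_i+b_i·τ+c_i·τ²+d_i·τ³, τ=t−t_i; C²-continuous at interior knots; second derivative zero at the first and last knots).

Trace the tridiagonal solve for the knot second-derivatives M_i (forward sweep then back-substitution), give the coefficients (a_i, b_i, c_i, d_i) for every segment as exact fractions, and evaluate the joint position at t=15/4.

  seg 0: a=4 b=2161/4182 c=0 d=-2579/12546
  seg 1: a=0 b=-10525/2091 c=-2579/1394 d=7877/4182
  seg 2: a=-5 b=-12893/4182 c=2649/697 d=-22243/37638
  seg 3: a=4 b=463/123 c=-6349/4182 d=4699/37638
  seg 4: a=5 b=-8255/4182 c=-275/697 d=275/4182
S(15/4) = -21103/5248

Δ: Δ0=-4/3, Δ1=-5, Δ2=3, Δ3=1/3, Δ4=-5/2
row 1: diag=8, rhs=-22; c'=1/8, d'=-11/4
row 2: denom=8−1·1/8=63/8; d'=(48−1·-11/4)/(63/8)=58/9
row 3: denom=12−3·8/21=76/7; d'=(-16−3·58/9)/(76/7)=-371/114
row 4: denom=10−3·21/76=697/76; d'=(-17−3·-371/114)/(697/76)=-550/697
back: M4=-550/697
back: M3=-371/114−21/76·-550/697=-6349/2091
back: M2=58/9−8/21·-6349/2091=5298/697
back: M1=-11/4−1/8·5298/697=-2579/697
M: M0=0, M1=-2579/697, M2=5298/697, M3=-6349/2091, M4=-550/697, M5=0
seg 0: a=4, c=M0/2=0, d=(M1−M0)/(6·3)=-2579/12546, b=Δ0−h0·(2M0+M1)/6=2161/4182
seg 1: a=0, c=M1/2=-2579/1394, d=(M2−M1)/(6·1)=7877/4182, b=Δ1−h1·(2M1+M2)/6=-10525/2091
seg 2: a=-5, c=M2/2=2649/697, d=(M3−M2)/(6·3)=-22243/37638, b=Δ2−h2·(2M2+M3)/6=-12893/4182
seg 3: a=4, c=M3/2=-6349/4182, d=(M4−M3)/(6·3)=4699/37638, b=Δ3−h3·(2M3+M4)/6=463/123
seg 4: a=5, c=M4/2=-275/697, d=(M5−M4)/(6·2)=275/4182, b=Δ4−h4·(2M4+M5)/6=-8255/4182
t_q=15/4 → seg 1, τ=3/4; S=0+-10525/2091·τ+-2579/1394·τ²+7877/4182·τ³=-21103/5248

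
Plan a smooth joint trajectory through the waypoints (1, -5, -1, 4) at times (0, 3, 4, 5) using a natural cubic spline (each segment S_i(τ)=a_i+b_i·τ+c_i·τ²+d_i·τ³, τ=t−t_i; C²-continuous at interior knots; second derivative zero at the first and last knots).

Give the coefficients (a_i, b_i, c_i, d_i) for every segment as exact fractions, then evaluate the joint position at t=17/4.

Δ: Δ0=-2, Δ1=4, Δ2=5
row 1: diag=8, rhs=36; c'=1/8, d'=9/2
row 2: denom=4−1·1/8=31/8; d'=(6−1·9/2)/(31/8)=12/31
back: M2=12/31
back: M1=9/2−1/8·12/31=138/31
M: M0=0, M1=138/31, M2=12/31, M3=0
seg 0: a=1, c=M0/2=0, d=(M1−M0)/(6·3)=23/93, b=Δ0−h0·(2M0+M1)/6=-131/31
seg 1: a=-5, c=M1/2=69/31, d=(M2−M1)/(6·1)=-21/31, b=Δ1−h1·(2M1+M2)/6=76/31
seg 2: a=-1, c=M2/2=6/31, d=(M3−M2)/(6·1)=-2/31, b=Δ2−h2·(2M2+M3)/6=151/31
t_q=17/4 → seg 2, τ=1/4; S=-1+151/31·τ+6/31·τ²+-2/31·τ³=227/992

  seg 0: a=1 b=-131/31 c=0 d=23/93
  seg 1: a=-5 b=76/31 c=69/31 d=-21/31
  seg 2: a=-1 b=151/31 c=6/31 d=-2/31
S(17/4) = 227/992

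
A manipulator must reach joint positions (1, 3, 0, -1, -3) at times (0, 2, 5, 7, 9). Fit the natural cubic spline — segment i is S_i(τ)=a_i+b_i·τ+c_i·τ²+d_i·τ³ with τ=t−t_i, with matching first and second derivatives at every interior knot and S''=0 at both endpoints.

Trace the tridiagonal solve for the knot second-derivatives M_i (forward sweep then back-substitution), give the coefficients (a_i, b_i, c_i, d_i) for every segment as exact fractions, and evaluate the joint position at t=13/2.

Δ: Δ0=1, Δ1=-1, Δ2=-1/2, Δ3=-1
row 1: diag=10, rhs=-12; c'=3/10, d'=-6/5
row 2: denom=10−3·3/10=91/10; d'=(3−3·-6/5)/(91/10)=66/91
row 3: denom=8−2·20/91=688/91; d'=(-3−2·66/91)/(688/91)=-405/688
back: M3=-405/688
back: M2=66/91−20/91·-405/688=147/172
back: M1=-6/5−3/10·147/172=-501/344
M: M0=0, M1=-501/344, M2=147/172, M3=-405/688, M4=0
seg 0: a=1, c=M0/2=0, d=(M1−M0)/(6·2)=-167/1376, b=Δ0−h0·(2M0+M1)/6=511/344
seg 1: a=3, c=M1/2=-501/688, d=(M2−M1)/(6·3)=265/2064, b=Δ1−h1·(2M1+M2)/6=5/172
seg 2: a=0, c=M2/2=147/344, d=(M3−M2)/(6·2)=-331/2752, b=Δ2−h2·(2M2+M3)/6=-601/688
seg 3: a=-1, c=M3/2=-405/1376, d=(M4−M3)/(6·2)=135/2752, b=Δ3−h3·(2M3+M4)/6=-209/344
t_q=13/2 → seg 2, τ=3/2; S=0+-601/688·τ+147/344·τ²+-331/2752·τ³=-16617/22016

  seg 0: a=1 b=511/344 c=0 d=-167/1376
  seg 1: a=3 b=5/172 c=-501/688 d=265/2064
  seg 2: a=0 b=-601/688 c=147/344 d=-331/2752
  seg 3: a=-1 b=-209/344 c=-405/1376 d=135/2752
S(13/2) = -16617/22016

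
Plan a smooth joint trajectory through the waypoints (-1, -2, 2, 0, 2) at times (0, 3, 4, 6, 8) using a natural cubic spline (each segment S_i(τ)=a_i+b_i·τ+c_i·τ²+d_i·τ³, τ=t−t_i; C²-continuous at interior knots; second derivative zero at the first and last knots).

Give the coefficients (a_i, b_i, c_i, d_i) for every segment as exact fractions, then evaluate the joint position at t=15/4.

  seg 0: a=-1 b=-307/129 c=0 d=88/387
  seg 1: a=-2 b=485/129 c=88/43 d=-233/129
  seg 2: a=2 b=314/129 c=-145/43 d=427/516
  seg 3: a=0 b=-145/129 c=137/86 d=-137/516
S(15/4) = 3327/2752

Δ: Δ0=-1/3, Δ1=4, Δ2=-1, Δ3=1
row 1: diag=8, rhs=26; c'=1/8, d'=13/4
row 2: denom=6−1·1/8=47/8; d'=(-30−1·13/4)/(47/8)=-266/47
row 3: denom=8−2·16/47=344/47; d'=(12−2·-266/47)/(344/47)=137/43
back: M3=137/43
back: M2=-266/47−16/47·137/43=-290/43
back: M1=13/4−1/8·-290/43=176/43
M: M0=0, M1=176/43, M2=-290/43, M3=137/43, M4=0
seg 0: a=-1, c=M0/2=0, d=(M1−M0)/(6·3)=88/387, b=Δ0−h0·(2M0+M1)/6=-307/129
seg 1: a=-2, c=M1/2=88/43, d=(M2−M1)/(6·1)=-233/129, b=Δ1−h1·(2M1+M2)/6=485/129
seg 2: a=2, c=M2/2=-145/43, d=(M3−M2)/(6·2)=427/516, b=Δ2−h2·(2M2+M3)/6=314/129
seg 3: a=0, c=M3/2=137/86, d=(M4−M3)/(6·2)=-137/516, b=Δ3−h3·(2M3+M4)/6=-145/129
t_q=15/4 → seg 1, τ=3/4; S=-2+485/129·τ+88/43·τ²+-233/129·τ³=3327/2752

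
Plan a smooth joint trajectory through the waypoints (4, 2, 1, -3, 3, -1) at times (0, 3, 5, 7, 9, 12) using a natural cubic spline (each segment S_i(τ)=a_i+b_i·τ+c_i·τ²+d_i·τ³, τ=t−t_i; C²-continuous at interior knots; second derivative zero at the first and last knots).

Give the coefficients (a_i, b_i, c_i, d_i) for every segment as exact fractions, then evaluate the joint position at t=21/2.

Δ: Δ0=-2/3, Δ1=-1/2, Δ2=-2, Δ3=3, Δ4=-4/3
row 1: diag=10, rhs=1; c'=1/5, d'=1/10
row 2: denom=8−2·1/5=38/5; d'=(-9−2·1/10)/(38/5)=-23/19
row 3: denom=8−2·5/19=142/19; d'=(30−2·-23/19)/(142/19)=308/71
row 4: denom=10−2·19/71=672/71; d'=(-26−2·308/71)/(672/71)=-1231/336
back: M4=-1231/336
back: M3=308/71−19/71·-1231/336=1787/336
back: M2=-23/19−5/19·1787/336=-877/336
back: M1=1/10−1/5·-877/336=209/336
M: M0=0, M1=209/336, M2=-877/336, M3=1787/336, M4=-1231/336, M5=0
seg 0: a=4, c=M0/2=0, d=(M1−M0)/(6·3)=209/6048, b=Δ0−h0·(2M0+M1)/6=-219/224
seg 1: a=2, c=M1/2=209/672, d=(M2−M1)/(6·2)=-181/672, b=Δ1−h1·(2M1+M2)/6=-5/112
seg 2: a=1, c=M2/2=-877/672, d=(M3−M2)/(6·2)=37/56, b=Δ2−h2·(2M2+M3)/6=-683/336
seg 3: a=-3, c=M3/2=1787/672, d=(M4−M3)/(6·2)=-503/672, b=Δ3−h3·(2M3+M4)/6=227/336
seg 4: a=3, c=M4/2=-1231/672, d=(M5−M4)/(6·3)=1231/6048, b=Δ4−h4·(2M4+M5)/6=261/112
t_q=21/2 → seg 4, τ=3/2; S=3+261/112·τ+-1231/672·τ²+1231/6048·τ³=5485/1792

  seg 0: a=4 b=-219/224 c=0 d=209/6048
  seg 1: a=2 b=-5/112 c=209/672 d=-181/672
  seg 2: a=1 b=-683/336 c=-877/672 d=37/56
  seg 3: a=-3 b=227/336 c=1787/672 d=-503/672
  seg 4: a=3 b=261/112 c=-1231/672 d=1231/6048
S(21/2) = 5485/1792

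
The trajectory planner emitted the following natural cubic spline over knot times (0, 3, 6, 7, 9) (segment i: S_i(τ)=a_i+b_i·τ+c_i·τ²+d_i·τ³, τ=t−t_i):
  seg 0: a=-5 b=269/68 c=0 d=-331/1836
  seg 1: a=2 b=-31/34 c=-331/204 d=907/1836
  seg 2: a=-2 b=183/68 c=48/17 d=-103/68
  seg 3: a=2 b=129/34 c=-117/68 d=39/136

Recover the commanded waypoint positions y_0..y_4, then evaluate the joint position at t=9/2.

y_0 = S_0(0) = a_0 = -5
y_1 = S_1(0) = a_1 = 2
y_2 = S_2(0) = a_2 = -2
y_3 = S_3(0) = a_3 = 2
y_4 = S_3(2) = 5
t_q=9/2 is in segment 1 (τ=3/2); S_1(τ)=-735/544

y_0=-5 y_1=2 y_2=-2 y_3=2 y_4=5
S(9/2) = -735/544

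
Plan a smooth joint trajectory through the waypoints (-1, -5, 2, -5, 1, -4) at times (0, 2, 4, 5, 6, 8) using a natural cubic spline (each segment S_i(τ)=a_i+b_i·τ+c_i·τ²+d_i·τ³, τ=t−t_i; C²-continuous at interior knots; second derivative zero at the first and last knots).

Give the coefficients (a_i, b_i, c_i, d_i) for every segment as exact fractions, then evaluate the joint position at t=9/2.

  seg 0: a=-1 b=-1173/241 c=0 d=691/964
  seg 1: a=-5 b=900/241 c=2073/482 d=-4259/1928
  seg 2: a=2 b=-2685/482 c=-8631/964 d=7253/964
  seg 3: a=-5 b=-873/964 c=3282/241 d=-6471/964
  seg 4: a=1 b=2985/482 c=-6285/964 d=2095/1928
S(9/2) = -16065/7712

Δ: Δ0=-2, Δ1=7/2, Δ2=-7, Δ3=6, Δ4=-5/2
row 1: diag=8, rhs=33; c'=1/4, d'=33/8
row 2: denom=6−2·1/4=11/2; d'=(-63−2·33/8)/(11/2)=-285/22
row 3: denom=4−1·2/11=42/11; d'=(78−1·-285/22)/(42/11)=667/28
row 4: denom=6−1·11/42=241/42; d'=(-51−1·667/28)/(241/42)=-6285/482
back: M4=-6285/482
back: M3=667/28−11/42·-6285/482=6564/241
back: M2=-285/22−2/11·6564/241=-8631/482
back: M1=33/8−1/4·-8631/482=2073/241
M: M0=0, M1=2073/241, M2=-8631/482, M3=6564/241, M4=-6285/482, M5=0
seg 0: a=-1, c=M0/2=0, d=(M1−M0)/(6·2)=691/964, b=Δ0−h0·(2M0+M1)/6=-1173/241
seg 1: a=-5, c=M1/2=2073/482, d=(M2−M1)/(6·2)=-4259/1928, b=Δ1−h1·(2M1+M2)/6=900/241
seg 2: a=2, c=M2/2=-8631/964, d=(M3−M2)/(6·1)=7253/964, b=Δ2−h2·(2M2+M3)/6=-2685/482
seg 3: a=-5, c=M3/2=3282/241, d=(M4−M3)/(6·1)=-6471/964, b=Δ3−h3·(2M3+M4)/6=-873/964
seg 4: a=1, c=M4/2=-6285/964, d=(M5−M4)/(6·2)=2095/1928, b=Δ4−h4·(2M4+M5)/6=2985/482
t_q=9/2 → seg 2, τ=1/2; S=2+-2685/482·τ+-8631/964·τ²+7253/964·τ³=-16065/7712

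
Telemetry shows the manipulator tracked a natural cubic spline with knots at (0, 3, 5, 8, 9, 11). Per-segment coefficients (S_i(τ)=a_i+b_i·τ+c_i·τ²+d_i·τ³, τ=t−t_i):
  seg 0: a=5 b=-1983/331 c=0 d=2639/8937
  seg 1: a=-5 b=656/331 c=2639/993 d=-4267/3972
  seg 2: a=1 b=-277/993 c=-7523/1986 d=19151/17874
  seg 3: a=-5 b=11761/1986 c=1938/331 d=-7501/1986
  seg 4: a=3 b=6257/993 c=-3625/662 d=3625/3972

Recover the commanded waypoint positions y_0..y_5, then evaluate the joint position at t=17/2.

y_0=5 y_1=-5 y_2=1 y_3=-5 y_4=3 y_5=1
S(17/2) = -5547/5296

y_0 = S_0(0) = a_0 = 5
y_1 = S_1(0) = a_1 = -5
y_2 = S_2(0) = a_2 = 1
y_3 = S_3(0) = a_3 = -5
y_4 = S_4(0) = a_4 = 3
y_5 = S_4(2) = 1
t_q=17/2 is in segment 3 (τ=1/2); S_3(τ)=-5547/5296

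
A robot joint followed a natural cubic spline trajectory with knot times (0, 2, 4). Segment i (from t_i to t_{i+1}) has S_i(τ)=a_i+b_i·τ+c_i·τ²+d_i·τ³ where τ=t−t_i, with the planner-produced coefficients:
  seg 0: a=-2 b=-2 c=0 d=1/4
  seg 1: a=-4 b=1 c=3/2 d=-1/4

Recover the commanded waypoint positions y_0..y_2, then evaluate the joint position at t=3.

y_0 = S_0(0) = a_0 = -2
y_1 = S_1(0) = a_1 = -4
y_2 = S_1(2) = 2
t_q=3 is in segment 1 (τ=1); S_1(τ)=-7/4

y_0=-2 y_1=-4 y_2=2
S(3) = -7/4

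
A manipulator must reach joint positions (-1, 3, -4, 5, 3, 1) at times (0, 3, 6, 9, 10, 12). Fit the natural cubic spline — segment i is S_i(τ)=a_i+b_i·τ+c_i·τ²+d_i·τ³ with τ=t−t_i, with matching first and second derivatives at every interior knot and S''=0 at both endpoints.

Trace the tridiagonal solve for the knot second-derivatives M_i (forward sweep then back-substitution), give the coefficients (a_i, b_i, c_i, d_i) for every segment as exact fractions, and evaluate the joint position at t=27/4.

  seg 0: a=-1 b=1811/633 c=0 d=-967/5697
  seg 1: a=3 b=-1090/633 c=-967/633 d=838/1899
  seg 2: a=-4 b=650/633 c=1547/633 d=-3392/5697
  seg 3: a=5 b=-244/633 c=-615/211 d=823/633
  seg 4: a=3 b=-1465/633 c=208/211 d=-104/633
S(27/4) = -7111/3376

Δ: Δ0=4/3, Δ1=-7/3, Δ2=3, Δ3=-2, Δ4=-1
row 1: diag=12, rhs=-22; c'=1/4, d'=-11/6
row 2: denom=12−3·1/4=45/4; d'=(32−3·-11/6)/(45/4)=10/3
row 3: denom=8−3·4/15=36/5; d'=(-30−3·10/3)/(36/5)=-50/9
row 4: denom=6−1·5/36=211/36; d'=(6−1·-50/9)/(211/36)=416/211
back: M4=416/211
back: M3=-50/9−5/36·416/211=-1230/211
back: M2=10/3−4/15·-1230/211=3094/633
back: M1=-11/6−1/4·3094/633=-1934/633
M: M0=0, M1=-1934/633, M2=3094/633, M3=-1230/211, M4=416/211, M5=0
seg 0: a=-1, c=M0/2=0, d=(M1−M0)/(6·3)=-967/5697, b=Δ0−h0·(2M0+M1)/6=1811/633
seg 1: a=3, c=M1/2=-967/633, d=(M2−M1)/(6·3)=838/1899, b=Δ1−h1·(2M1+M2)/6=-1090/633
seg 2: a=-4, c=M2/2=1547/633, d=(M3−M2)/(6·3)=-3392/5697, b=Δ2−h2·(2M2+M3)/6=650/633
seg 3: a=5, c=M3/2=-615/211, d=(M4−M3)/(6·1)=823/633, b=Δ3−h3·(2M3+M4)/6=-244/633
seg 4: a=3, c=M4/2=208/211, d=(M5−M4)/(6·2)=-104/633, b=Δ4−h4·(2M4+M5)/6=-1465/633
t_q=27/4 → seg 2, τ=3/4; S=-4+650/633·τ+1547/633·τ²+-3392/5697·τ³=-7111/3376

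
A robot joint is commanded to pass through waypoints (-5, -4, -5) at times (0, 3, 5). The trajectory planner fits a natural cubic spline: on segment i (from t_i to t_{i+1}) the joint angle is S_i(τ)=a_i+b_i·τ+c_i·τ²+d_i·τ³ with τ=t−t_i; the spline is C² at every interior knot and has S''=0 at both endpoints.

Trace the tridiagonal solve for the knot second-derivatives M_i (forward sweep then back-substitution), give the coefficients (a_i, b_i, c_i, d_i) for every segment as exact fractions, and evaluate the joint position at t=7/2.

Δ: Δ0=1/3, Δ1=-1/2
row 1: diag=10, rhs=-5; c'=1/5, d'=-1/2
back: M1=-1/2
M: M0=0, M1=-1/2, M2=0
seg 0: a=-5, c=M0/2=0, d=(M1−M0)/(6·3)=-1/36, b=Δ0−h0·(2M0+M1)/6=7/12
seg 1: a=-4, c=M1/2=-1/4, d=(M2−M1)/(6·2)=1/24, b=Δ1−h1·(2M1+M2)/6=-1/6
t_q=7/2 → seg 1, τ=1/2; S=-4+-1/6·τ+-1/4·τ²+1/24·τ³=-265/64

  seg 0: a=-5 b=7/12 c=0 d=-1/36
  seg 1: a=-4 b=-1/6 c=-1/4 d=1/24
S(7/2) = -265/64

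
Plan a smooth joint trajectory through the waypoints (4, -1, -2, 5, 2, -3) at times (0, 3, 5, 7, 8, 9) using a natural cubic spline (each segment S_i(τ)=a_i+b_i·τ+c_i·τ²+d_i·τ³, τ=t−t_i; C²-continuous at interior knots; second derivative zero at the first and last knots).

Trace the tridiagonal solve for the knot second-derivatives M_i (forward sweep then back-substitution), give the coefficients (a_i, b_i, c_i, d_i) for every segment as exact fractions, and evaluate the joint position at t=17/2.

  seg 0: a=4 b=-1796/1191 c=0 d=-7/397
  seg 1: a=-1 b=-2363/1191 c=-63/397 d=4291/9528
  seg 2: a=-2 b=6635/2382 c=4039/1588 d=-10415/9528
  seg 3: a=5 b=-188/1191 c=-1594/397 d=1397/1191
  seg 4: a=2 b=-5561/1191 c=-197/397 d=197/1191
S(17/2) = -1391/3176

Δ: Δ0=-5/3, Δ1=-1/2, Δ2=7/2, Δ3=-3, Δ4=-5
row 1: diag=10, rhs=7; c'=1/5, d'=7/10
row 2: denom=8−2·1/5=38/5; d'=(24−2·7/10)/(38/5)=113/38
row 3: denom=6−2·5/19=104/19; d'=(-39−2·113/38)/(104/19)=-427/52
row 4: denom=4−1·19/104=397/104; d'=(-12−1·-427/52)/(397/104)=-394/397
back: M4=-394/397
back: M3=-427/52−19/104·-394/397=-3188/397
back: M2=113/38−5/19·-3188/397=4039/794
back: M1=7/10−1/5·4039/794=-126/397
M: M0=0, M1=-126/397, M2=4039/794, M3=-3188/397, M4=-394/397, M5=0
seg 0: a=4, c=M0/2=0, d=(M1−M0)/(6·3)=-7/397, b=Δ0−h0·(2M0+M1)/6=-1796/1191
seg 1: a=-1, c=M1/2=-63/397, d=(M2−M1)/(6·2)=4291/9528, b=Δ1−h1·(2M1+M2)/6=-2363/1191
seg 2: a=-2, c=M2/2=4039/1588, d=(M3−M2)/(6·2)=-10415/9528, b=Δ2−h2·(2M2+M3)/6=6635/2382
seg 3: a=5, c=M3/2=-1594/397, d=(M4−M3)/(6·1)=1397/1191, b=Δ3−h3·(2M3+M4)/6=-188/1191
seg 4: a=2, c=M4/2=-197/397, d=(M5−M4)/(6·1)=197/1191, b=Δ4−h4·(2M4+M5)/6=-5561/1191
t_q=17/2 → seg 4, τ=1/2; S=2+-5561/1191·τ+-197/397·τ²+197/1191·τ³=-1391/3176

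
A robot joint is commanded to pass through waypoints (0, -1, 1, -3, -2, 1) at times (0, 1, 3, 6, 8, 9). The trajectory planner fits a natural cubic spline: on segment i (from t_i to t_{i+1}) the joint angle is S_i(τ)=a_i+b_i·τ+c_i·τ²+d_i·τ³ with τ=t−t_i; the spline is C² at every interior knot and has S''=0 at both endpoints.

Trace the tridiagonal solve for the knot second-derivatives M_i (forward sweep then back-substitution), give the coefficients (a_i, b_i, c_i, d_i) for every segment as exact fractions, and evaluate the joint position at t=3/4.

  seg 0: a=0 b=-3091/2109 c=0 d=982/2109
  seg 1: a=-1 b=-145/2109 c=982/703 d=-1819/4218
  seg 2: a=1 b=725/2109 c=-837/703 d=4/19
  seg 3: a=-3 b=-2353/2109 c=495/703 d=875/16872
  seg 4: a=-2 b=9799/4218 c=2855/2812 d=-2855/8436
S(3/4) = -20309/22496

Δ: Δ0=-1, Δ1=1, Δ2=-4/3, Δ3=1/2, Δ4=3
row 1: diag=6, rhs=12; c'=1/3, d'=2
row 2: denom=10−2·1/3=28/3; d'=(-14−2·2)/(28/3)=-27/14
row 3: denom=10−3·9/28=253/28; d'=(11−3·-27/14)/(253/28)=470/253
row 4: denom=6−2·56/253=1406/253; d'=(15−2·470/253)/(1406/253)=2855/1406
back: M4=2855/1406
back: M3=470/253−56/253·2855/1406=990/703
back: M2=-27/14−9/28·990/703=-1674/703
back: M1=2−1/3·-1674/703=1964/703
M: M0=0, M1=1964/703, M2=-1674/703, M3=990/703, M4=2855/1406, M5=0
seg 0: a=0, c=M0/2=0, d=(M1−M0)/(6·1)=982/2109, b=Δ0−h0·(2M0+M1)/6=-3091/2109
seg 1: a=-1, c=M1/2=982/703, d=(M2−M1)/(6·2)=-1819/4218, b=Δ1−h1·(2M1+M2)/6=-145/2109
seg 2: a=1, c=M2/2=-837/703, d=(M3−M2)/(6·3)=4/19, b=Δ2−h2·(2M2+M3)/6=725/2109
seg 3: a=-3, c=M3/2=495/703, d=(M4−M3)/(6·2)=875/16872, b=Δ3−h3·(2M3+M4)/6=-2353/2109
seg 4: a=-2, c=M4/2=2855/2812, d=(M5−M4)/(6·1)=-2855/8436, b=Δ4−h4·(2M4+M5)/6=9799/4218
t_q=3/4 → seg 0, τ=3/4; S=0+-3091/2109·τ+0·τ²+982/2109·τ³=-20309/22496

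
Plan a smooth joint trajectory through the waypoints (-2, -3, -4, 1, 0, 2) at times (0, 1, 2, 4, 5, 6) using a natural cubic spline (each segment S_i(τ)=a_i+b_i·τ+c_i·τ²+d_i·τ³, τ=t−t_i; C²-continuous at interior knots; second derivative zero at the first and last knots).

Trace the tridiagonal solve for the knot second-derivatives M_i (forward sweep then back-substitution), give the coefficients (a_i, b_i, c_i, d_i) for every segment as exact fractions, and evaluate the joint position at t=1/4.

Δ: Δ0=-1, Δ1=-1, Δ2=5/2, Δ3=-1, Δ4=2
row 1: diag=4, rhs=0; c'=1/4, d'=0
row 2: denom=6−1·1/4=23/4; d'=(21−1·0)/(23/4)=84/23
row 3: denom=6−2·8/23=122/23; d'=(-21−2·84/23)/(122/23)=-651/122
row 4: denom=4−1·23/122=465/122; d'=(18−1·-651/122)/(465/122)=949/155
back: M4=949/155
back: M3=-651/122−23/122·949/155=-1006/155
back: M2=84/23−8/23·-1006/155=916/155
back: M1=0−1/4·916/155=-229/155
M: M0=0, M1=-229/155, M2=916/155, M3=-1006/155, M4=949/155, M5=0
seg 0: a=-2, c=M0/2=0, d=(M1−M0)/(6·1)=-229/930, b=Δ0−h0·(2M0+M1)/6=-701/930
seg 1: a=-3, c=M1/2=-229/310, d=(M2−M1)/(6·1)=229/186, b=Δ1−h1·(2M1+M2)/6=-694/465
seg 2: a=-4, c=M2/2=458/155, d=(M3−M2)/(6·2)=-31/30, b=Δ2−h2·(2M2+M3)/6=673/930
seg 3: a=1, c=M3/2=-503/155, d=(M4−M3)/(6·1)=391/186, b=Δ3−h3·(2M3+M4)/6=133/930
seg 4: a=0, c=M4/2=949/310, d=(M5−M4)/(6·1)=-949/930, b=Δ4−h4·(2M4+M5)/6=-19/465
t_q=1/4 → seg 0, τ=1/4; S=-2+-701/930·τ+0·τ²+-229/930·τ³=-8699/3968

  seg 0: a=-2 b=-701/930 c=0 d=-229/930
  seg 1: a=-3 b=-694/465 c=-229/310 d=229/186
  seg 2: a=-4 b=673/930 c=458/155 d=-31/30
  seg 3: a=1 b=133/930 c=-503/155 d=391/186
  seg 4: a=0 b=-19/465 c=949/310 d=-949/930
S(1/4) = -8699/3968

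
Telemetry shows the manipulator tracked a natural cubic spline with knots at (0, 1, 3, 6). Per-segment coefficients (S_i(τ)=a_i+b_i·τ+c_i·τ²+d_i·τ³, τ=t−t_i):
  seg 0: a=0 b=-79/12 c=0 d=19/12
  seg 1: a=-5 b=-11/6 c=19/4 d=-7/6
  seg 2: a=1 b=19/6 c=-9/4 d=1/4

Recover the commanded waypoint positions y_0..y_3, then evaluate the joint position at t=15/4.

y_0=0 y_1=-5 y_2=1 y_3=-3
S(15/4) = 567/256

y_0 = S_0(0) = a_0 = 0
y_1 = S_1(0) = a_1 = -5
y_2 = S_2(0) = a_2 = 1
y_3 = S_2(3) = -3
t_q=15/4 is in segment 2 (τ=3/4); S_2(τ)=567/256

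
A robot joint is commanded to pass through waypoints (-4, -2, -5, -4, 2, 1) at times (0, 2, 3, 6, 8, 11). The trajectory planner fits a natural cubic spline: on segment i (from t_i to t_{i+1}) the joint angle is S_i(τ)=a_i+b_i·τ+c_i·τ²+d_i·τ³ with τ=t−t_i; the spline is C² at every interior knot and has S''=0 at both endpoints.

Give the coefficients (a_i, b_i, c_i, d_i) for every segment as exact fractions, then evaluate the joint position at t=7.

  seg 0: a=-4 b=2459/993 c=0 d=-733/1986
  seg 1: a=-2 b=-1939/993 c=-733/331 d=1159/993
  seg 2: a=-5 b=-2860/993 c=426/331 d=-643/8937
  seg 3: a=-4 b=2879/993 c=635/993 d=-195/662
  seg 4: a=2 b=1909/993 c=-1120/993 d=1120/8937
S(7) = -1501/1986

Δ: Δ0=1, Δ1=-3, Δ2=1/3, Δ3=3, Δ4=-1/3
row 1: diag=6, rhs=-24; c'=1/6, d'=-4
row 2: denom=8−1·1/6=47/6; d'=(20−1·-4)/(47/6)=144/47
row 3: denom=10−3·18/47=416/47; d'=(16−3·144/47)/(416/47)=10/13
row 4: denom=10−2·47/208=993/104; d'=(-20−2·10/13)/(993/104)=-2240/993
back: M4=-2240/993
back: M3=10/13−47/208·-2240/993=1270/993
back: M2=144/47−18/47·1270/993=852/331
back: M1=-4−1/6·852/331=-1466/331
M: M0=0, M1=-1466/331, M2=852/331, M3=1270/993, M4=-2240/993, M5=0
seg 0: a=-4, c=M0/2=0, d=(M1−M0)/(6·2)=-733/1986, b=Δ0−h0·(2M0+M1)/6=2459/993
seg 1: a=-2, c=M1/2=-733/331, d=(M2−M1)/(6·1)=1159/993, b=Δ1−h1·(2M1+M2)/6=-1939/993
seg 2: a=-5, c=M2/2=426/331, d=(M3−M2)/(6·3)=-643/8937, b=Δ2−h2·(2M2+M3)/6=-2860/993
seg 3: a=-4, c=M3/2=635/993, d=(M4−M3)/(6·2)=-195/662, b=Δ3−h3·(2M3+M4)/6=2879/993
seg 4: a=2, c=M4/2=-1120/993, d=(M5−M4)/(6·3)=1120/8937, b=Δ4−h4·(2M4+M5)/6=1909/993
t_q=7 → seg 3, τ=1; S=-4+2879/993·τ+635/993·τ²+-195/662·τ³=-1501/1986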